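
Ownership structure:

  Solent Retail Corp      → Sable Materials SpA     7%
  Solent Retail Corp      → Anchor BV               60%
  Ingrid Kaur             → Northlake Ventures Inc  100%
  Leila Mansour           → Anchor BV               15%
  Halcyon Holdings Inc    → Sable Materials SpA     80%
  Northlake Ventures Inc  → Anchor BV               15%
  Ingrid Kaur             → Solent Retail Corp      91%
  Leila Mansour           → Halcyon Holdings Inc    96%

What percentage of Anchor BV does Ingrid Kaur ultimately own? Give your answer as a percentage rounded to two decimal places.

Ingrid reaches Anchor along 2 paths.
Via Solent: 91% × 60% = 54.6%.
Via Northlake: 100% × 15% = 15%.
Total: 54.6% + 15% = 69.6%.
Rounded: 69.60%.

69.60%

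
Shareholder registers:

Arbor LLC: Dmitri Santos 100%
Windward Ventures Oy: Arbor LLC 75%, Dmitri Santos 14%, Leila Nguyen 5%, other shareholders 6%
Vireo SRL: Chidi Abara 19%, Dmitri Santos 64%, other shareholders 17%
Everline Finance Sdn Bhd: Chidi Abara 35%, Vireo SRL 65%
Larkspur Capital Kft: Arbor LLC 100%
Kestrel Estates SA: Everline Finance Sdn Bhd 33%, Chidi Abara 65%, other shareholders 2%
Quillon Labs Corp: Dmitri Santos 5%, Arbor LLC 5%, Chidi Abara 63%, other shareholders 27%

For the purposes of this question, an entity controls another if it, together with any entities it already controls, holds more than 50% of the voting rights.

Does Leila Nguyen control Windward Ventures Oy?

Leila's largest direct stake is 5% in Windward, which does not meet the threshold, so Leila controls no company.
In Windward, Leila's side holds only 5%, not > 50%.
So Leila does not control Windward.

No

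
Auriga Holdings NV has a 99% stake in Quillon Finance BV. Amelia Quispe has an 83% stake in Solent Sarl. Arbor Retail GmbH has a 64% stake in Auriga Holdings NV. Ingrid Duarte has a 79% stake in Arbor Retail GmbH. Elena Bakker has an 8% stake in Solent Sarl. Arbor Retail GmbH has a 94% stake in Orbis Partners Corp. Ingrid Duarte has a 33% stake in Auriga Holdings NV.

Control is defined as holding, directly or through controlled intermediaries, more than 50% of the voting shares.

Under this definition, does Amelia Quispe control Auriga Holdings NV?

Amelia holds 83% of Solent, so Amelia controls Solent.
Neither Amelia nor any entity Amelia controls holds any voting interest in Auriga.
So Amelia does not control Auriga.

No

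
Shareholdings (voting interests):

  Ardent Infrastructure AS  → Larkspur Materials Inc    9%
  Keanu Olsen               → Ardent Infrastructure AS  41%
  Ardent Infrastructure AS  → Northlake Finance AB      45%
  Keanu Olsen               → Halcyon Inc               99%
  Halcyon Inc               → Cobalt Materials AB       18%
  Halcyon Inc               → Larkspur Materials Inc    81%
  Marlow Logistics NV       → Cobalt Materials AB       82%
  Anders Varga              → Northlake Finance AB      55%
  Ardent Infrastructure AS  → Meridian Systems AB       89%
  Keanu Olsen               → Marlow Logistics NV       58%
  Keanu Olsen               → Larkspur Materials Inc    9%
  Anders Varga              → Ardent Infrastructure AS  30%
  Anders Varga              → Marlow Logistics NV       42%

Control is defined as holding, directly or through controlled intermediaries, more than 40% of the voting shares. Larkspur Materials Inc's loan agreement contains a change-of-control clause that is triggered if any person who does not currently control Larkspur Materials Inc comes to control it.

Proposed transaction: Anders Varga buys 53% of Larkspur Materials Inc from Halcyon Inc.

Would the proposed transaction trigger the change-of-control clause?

The purchase adds only to Anders's holdings (Halcyon's stake shrinks), so Anders is the only person who could newly come to control Larkspur.
Anders holds 42% of Marlow, so Anders controls Marlow.
Marlow holds 82% of Cobalt, so Anders controls Cobalt.
Anders holds 55% of Northlake, so Anders controls Northlake.
Neither Anders nor any entity Anders controls holds any voting interest in Larkspur.
So before the transaction, Anders does not control Larkspur.
After the purchase, Anders holds 53% of Larkspur directly, and Halcyon's stake falls to 28%.
Anders holds 53% of Larkspur, so Anders controls Larkspur.
Anders did not control Larkspur before and does after, so the clause is triggered.

Yes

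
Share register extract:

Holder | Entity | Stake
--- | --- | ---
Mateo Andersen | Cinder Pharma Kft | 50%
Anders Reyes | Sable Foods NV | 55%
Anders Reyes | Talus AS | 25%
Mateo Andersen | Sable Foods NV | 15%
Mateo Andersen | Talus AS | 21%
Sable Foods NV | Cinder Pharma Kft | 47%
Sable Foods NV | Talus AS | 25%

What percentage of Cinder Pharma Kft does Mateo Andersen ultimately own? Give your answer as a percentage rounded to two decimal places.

57.05%

Mateo reaches Cinder along 2 paths.
Direct stake: 50% = 50%.
Via Sable: 15% × 47% = 7.05%.
Total: 50% + 7.05% = 57.05%.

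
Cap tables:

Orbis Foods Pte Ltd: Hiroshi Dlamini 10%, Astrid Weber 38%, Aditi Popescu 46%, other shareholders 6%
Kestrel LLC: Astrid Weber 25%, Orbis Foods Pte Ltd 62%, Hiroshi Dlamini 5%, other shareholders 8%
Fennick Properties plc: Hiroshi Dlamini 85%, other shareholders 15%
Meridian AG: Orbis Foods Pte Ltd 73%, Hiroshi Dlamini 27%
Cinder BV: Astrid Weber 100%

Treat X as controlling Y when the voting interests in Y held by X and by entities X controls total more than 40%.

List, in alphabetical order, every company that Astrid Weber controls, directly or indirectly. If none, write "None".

Astrid holds 100% of Cinder, so Astrid controls Cinder.
No other company's threshold is met.

Cinder BV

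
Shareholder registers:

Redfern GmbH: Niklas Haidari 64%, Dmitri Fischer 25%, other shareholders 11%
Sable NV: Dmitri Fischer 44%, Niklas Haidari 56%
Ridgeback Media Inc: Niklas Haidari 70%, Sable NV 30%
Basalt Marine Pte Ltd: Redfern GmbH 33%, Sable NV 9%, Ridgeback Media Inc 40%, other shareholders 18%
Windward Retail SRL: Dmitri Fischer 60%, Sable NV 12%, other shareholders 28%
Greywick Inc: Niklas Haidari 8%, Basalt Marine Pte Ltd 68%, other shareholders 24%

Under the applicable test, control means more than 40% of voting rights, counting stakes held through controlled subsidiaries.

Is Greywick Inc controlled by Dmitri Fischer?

Dmitri holds 44% of Sable, so Dmitri controls Sable.
Dmitri and Sable together hold 60% + 12% = 72% of Windward, so Dmitri controls Windward.
Neither Dmitri nor any entity Dmitri controls holds any voting interest in Greywick.
So Dmitri does not control Greywick.

No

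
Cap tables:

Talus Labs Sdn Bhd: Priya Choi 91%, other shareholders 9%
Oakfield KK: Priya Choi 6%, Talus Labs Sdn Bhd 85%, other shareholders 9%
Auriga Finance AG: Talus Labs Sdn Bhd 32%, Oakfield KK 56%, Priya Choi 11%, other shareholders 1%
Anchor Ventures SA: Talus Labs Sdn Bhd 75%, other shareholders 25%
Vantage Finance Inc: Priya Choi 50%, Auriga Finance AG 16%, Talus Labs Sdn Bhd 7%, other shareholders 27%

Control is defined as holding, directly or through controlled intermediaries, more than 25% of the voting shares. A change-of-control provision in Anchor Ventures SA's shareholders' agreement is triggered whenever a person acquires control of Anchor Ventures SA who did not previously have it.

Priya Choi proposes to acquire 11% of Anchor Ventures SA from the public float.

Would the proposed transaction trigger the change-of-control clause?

The purchase changes only Priya's holdings, so Priya is the only person who could newly come to control Anchor.
Priya holds 91% of Talus, so Priya controls Talus.
Talus holds 75% of Anchor, so Priya controls Anchor.
So Priya already controls Anchor before the transaction.
After the purchase, Priya holds 11% of Anchor directly.
Priya controlled Anchor already, so this is not a new person acquiring control; every other person's position is unchanged or reduced.
No new person acquires control, so the clause is not triggered.

No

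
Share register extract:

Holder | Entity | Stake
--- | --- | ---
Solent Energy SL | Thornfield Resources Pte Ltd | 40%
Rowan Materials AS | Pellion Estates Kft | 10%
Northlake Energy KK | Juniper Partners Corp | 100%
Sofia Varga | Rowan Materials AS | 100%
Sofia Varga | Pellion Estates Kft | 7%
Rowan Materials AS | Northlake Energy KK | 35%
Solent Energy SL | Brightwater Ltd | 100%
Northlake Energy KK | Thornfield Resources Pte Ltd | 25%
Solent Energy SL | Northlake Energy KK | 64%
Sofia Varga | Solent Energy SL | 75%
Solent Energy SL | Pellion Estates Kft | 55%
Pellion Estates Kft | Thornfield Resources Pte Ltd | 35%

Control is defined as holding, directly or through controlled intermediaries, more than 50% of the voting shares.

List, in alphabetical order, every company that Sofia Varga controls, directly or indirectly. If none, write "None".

Brightwater Ltd, Juniper Partners Corp, Northlake Energy KK, Pellion Estates Kft, Rowan Materials AS, Solent Energy SL, Thornfield Resources Pte Ltd

Sofia holds 75% of Solent, so Sofia controls Solent.
Sofia holds 100% of Rowan, so Sofia controls Rowan.
Rowan and Solent and Sofia together hold 10% + 55% + 7% = 72% of Pellion, so Sofia controls Pellion.
Solent and Rowan together hold 64% + 35% = 99% of Northlake, so Sofia controls Northlake.
Northlake holds 100% of Juniper, so Sofia controls Juniper.
Solent and Pellion and Northlake together hold 40% + 35% + 25% = 100% of Thornfield, so Sofia controls Thornfield.
Solent holds 100% of Brightwater, so Sofia controls Brightwater.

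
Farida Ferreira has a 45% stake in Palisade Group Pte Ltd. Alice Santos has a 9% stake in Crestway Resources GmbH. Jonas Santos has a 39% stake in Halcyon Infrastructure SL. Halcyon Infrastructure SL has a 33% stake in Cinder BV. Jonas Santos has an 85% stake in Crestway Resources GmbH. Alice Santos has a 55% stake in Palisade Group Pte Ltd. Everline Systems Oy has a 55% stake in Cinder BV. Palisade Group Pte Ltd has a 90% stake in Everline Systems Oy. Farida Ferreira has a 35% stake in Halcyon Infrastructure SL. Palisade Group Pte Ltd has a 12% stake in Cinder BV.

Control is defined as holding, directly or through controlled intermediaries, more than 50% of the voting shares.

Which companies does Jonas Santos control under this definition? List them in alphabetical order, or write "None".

Crestway Resources GmbH

Jonas holds 85% of Crestway, so Jonas controls Crestway.
No other company's threshold is met.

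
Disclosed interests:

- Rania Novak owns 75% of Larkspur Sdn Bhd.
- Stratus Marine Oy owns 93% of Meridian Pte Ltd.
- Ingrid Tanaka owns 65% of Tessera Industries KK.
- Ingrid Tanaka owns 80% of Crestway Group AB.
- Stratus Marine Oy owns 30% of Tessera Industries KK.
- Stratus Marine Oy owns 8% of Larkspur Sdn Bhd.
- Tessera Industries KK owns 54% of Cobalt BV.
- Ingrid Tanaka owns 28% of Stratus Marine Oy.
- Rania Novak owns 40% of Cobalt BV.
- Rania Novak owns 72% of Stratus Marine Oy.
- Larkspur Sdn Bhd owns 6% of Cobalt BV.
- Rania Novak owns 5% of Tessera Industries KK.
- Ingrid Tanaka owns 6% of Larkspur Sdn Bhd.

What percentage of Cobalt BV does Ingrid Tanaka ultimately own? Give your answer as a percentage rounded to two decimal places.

40.13%

Ingrid reaches Cobalt along 4 paths.
Via Tessera: 65% × 54% = 35.1%.
Via Stratus → Tessera: 28% × 30% × 54% = 4.536%.
Via Larkspur: 6% × 6% = 0.36%.
Via Stratus → Larkspur: 28% × 8% × 6% = 0.1344%.
Total: 35.1% + 4.536% + 0.36% + 0.1344% = 40.1304%.
Rounded: 40.13%.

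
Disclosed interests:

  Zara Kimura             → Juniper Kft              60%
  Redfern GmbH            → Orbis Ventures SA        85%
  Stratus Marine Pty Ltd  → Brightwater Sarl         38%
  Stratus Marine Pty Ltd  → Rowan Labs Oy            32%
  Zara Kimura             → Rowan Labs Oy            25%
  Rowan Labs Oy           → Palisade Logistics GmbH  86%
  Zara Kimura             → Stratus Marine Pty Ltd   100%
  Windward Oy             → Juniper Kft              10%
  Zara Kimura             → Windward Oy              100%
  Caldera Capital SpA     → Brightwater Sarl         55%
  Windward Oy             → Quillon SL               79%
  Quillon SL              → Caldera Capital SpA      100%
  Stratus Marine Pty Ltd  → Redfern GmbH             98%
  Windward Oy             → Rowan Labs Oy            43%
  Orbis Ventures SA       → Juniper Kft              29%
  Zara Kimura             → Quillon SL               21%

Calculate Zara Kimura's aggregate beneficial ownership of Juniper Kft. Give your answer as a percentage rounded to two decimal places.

Zara reaches Juniper along 3 paths.
Via Windward: 100% × 10% = 10%.
Direct stake: 60% = 60%.
Via Stratus → Redfern → Orbis: 100% × 98% × 85% × 29% = 24.157%.
Total: 10% + 60% + 24.157% = 94.157%.
Rounded: 94.16%.

94.16%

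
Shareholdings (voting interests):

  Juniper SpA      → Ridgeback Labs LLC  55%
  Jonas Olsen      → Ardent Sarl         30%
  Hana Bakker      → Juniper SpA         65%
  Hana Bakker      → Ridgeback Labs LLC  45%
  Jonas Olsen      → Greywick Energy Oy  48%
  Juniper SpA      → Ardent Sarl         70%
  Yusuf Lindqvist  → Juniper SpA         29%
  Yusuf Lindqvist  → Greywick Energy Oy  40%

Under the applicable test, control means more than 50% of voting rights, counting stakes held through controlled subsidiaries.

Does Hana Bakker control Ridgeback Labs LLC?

Yes

Hana holds 65% of Juniper, so Hana controls Juniper.
Hana and Juniper together hold 45% + 55% = 100% of Ridgeback, so Hana controls Ridgeback.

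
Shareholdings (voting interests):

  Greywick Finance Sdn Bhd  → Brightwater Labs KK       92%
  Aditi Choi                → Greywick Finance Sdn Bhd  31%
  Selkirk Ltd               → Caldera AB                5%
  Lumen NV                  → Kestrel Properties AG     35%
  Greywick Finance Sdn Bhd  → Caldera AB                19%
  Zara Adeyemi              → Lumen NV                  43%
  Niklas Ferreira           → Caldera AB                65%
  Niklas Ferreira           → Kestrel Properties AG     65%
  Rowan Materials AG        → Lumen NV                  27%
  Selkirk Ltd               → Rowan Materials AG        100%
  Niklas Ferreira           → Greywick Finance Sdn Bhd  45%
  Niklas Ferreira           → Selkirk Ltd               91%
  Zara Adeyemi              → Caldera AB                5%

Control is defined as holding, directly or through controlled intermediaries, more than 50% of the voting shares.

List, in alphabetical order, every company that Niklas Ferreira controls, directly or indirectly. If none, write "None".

Caldera AB, Kestrel Properties AG, Rowan Materials AG, Selkirk Ltd

Niklas holds 91% of Selkirk, so Niklas controls Selkirk.
Selkirk holds 100% of Rowan, so Niklas controls Rowan.
Selkirk and Niklas together hold 5% + 65% = 70% of Caldera, so Niklas controls Caldera.
Niklas holds 65% of Kestrel, so Niklas controls Kestrel.
No other company's threshold is met.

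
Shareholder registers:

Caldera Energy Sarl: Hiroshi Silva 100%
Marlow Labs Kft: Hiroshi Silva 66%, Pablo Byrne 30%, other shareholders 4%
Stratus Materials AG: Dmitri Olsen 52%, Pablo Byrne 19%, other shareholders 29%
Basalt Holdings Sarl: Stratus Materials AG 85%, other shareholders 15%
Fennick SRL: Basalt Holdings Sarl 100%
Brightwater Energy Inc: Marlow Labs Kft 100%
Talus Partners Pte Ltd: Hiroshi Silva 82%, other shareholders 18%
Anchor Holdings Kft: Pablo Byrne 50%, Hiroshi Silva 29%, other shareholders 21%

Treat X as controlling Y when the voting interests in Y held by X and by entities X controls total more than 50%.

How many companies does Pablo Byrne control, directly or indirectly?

0

Pablo's largest direct stake is 50% in Anchor, which does not meet the threshold.
Pablo controls 0 companies.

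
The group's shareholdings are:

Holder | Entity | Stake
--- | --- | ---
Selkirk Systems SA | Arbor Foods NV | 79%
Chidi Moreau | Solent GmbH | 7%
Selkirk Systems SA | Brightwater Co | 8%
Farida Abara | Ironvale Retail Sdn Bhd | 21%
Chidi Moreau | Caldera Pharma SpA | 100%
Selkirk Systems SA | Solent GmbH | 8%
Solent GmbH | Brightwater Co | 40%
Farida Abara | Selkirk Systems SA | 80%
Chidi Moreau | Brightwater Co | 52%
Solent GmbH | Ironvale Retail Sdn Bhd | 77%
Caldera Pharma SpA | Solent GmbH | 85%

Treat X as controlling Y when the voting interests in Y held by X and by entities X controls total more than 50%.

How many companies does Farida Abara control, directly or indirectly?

Farida holds 80% of Selkirk, so Farida controls Selkirk.
Selkirk holds 79% of Arbor, so Farida controls Arbor.
No other company's threshold is met.
Farida controls 2 companies.

2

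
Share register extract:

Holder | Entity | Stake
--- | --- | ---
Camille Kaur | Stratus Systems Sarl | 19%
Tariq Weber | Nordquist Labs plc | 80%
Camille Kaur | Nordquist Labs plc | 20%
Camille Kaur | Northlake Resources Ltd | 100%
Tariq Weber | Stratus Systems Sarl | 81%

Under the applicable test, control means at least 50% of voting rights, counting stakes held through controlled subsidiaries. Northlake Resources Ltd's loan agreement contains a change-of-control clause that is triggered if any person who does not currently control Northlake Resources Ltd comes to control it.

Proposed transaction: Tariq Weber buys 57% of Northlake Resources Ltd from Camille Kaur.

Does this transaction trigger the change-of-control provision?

The purchase adds only to Tariq's holdings (Camille's stake shrinks), so Tariq is the only person who could newly come to control Northlake.
Tariq holds 80% of Nordquist, so Tariq controls Nordquist.
Tariq holds 81% of Stratus, so Tariq controls Stratus.
Neither Tariq nor any entity Tariq controls holds any voting interest in Northlake.
So before the transaction, Tariq does not control Northlake.
After the purchase, Tariq holds 57% of Northlake directly, and Camille's stake falls to 43%.
Tariq holds 57% of Northlake, so Tariq controls Northlake.
Tariq did not control Northlake before and does after, so the clause is triggered.

Yes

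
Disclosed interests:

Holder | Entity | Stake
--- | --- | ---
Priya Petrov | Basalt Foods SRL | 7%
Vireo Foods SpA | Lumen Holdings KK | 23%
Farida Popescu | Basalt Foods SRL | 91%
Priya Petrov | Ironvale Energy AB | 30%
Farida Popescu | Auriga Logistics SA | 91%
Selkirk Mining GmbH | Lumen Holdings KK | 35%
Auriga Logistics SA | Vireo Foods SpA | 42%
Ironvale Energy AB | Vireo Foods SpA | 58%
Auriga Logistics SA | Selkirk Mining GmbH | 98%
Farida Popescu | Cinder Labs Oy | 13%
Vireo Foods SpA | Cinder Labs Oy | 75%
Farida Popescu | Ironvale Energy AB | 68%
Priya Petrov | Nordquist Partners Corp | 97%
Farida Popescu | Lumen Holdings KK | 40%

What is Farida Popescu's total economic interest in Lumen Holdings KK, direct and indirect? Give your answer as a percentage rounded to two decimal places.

89.07%

Farida reaches Lumen along 4 paths.
Via Auriga → Selkirk: 91% × 98% × 35% = 31.213%.
Via Ironvale → Vireo: 68% × 58% × 23% = 9.0712%.
Via Auriga → Vireo: 91% × 42% × 23% = 8.7906%.
Direct stake: 40% = 40%.
Total: 31.213% + 9.0712% + 8.7906% + 40% = 89.0748%.
Rounded: 89.07%.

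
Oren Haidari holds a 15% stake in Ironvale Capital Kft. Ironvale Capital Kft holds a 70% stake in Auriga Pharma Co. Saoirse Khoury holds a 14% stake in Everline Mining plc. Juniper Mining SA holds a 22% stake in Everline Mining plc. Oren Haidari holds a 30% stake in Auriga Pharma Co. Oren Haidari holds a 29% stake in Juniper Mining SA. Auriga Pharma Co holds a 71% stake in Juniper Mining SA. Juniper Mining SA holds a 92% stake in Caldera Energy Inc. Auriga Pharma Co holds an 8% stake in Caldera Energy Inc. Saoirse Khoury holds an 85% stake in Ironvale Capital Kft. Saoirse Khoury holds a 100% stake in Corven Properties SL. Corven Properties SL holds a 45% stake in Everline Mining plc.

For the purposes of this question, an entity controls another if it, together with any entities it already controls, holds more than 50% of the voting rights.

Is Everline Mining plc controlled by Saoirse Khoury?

Saoirse holds 85% of Ironvale, so Saoirse controls Ironvale.
Ironvale holds 70% of Auriga, so Saoirse controls Auriga.
Auriga holds 71% of Juniper, so Saoirse controls Juniper.
Saoirse holds 100% of Corven, so Saoirse controls Corven.
Saoirse and Corven and Juniper together hold 14% + 45% + 22% = 81% of Everline, so Saoirse controls Everline.

Yes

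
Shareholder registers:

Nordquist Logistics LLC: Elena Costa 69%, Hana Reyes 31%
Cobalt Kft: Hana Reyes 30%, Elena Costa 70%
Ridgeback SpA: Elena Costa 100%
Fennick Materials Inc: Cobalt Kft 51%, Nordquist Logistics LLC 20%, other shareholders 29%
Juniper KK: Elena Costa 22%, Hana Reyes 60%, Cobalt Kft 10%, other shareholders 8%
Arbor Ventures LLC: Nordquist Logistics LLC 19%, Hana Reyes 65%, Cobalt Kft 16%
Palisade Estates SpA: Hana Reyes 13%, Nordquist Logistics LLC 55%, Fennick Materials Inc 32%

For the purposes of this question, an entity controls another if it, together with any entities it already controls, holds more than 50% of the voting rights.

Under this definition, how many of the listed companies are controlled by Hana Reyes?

2

Hana holds 60% of Juniper, so Hana controls Juniper.
Hana holds 65% of Arbor, so Hana controls Arbor.
No other company's threshold is met.
Hana controls 2 companies.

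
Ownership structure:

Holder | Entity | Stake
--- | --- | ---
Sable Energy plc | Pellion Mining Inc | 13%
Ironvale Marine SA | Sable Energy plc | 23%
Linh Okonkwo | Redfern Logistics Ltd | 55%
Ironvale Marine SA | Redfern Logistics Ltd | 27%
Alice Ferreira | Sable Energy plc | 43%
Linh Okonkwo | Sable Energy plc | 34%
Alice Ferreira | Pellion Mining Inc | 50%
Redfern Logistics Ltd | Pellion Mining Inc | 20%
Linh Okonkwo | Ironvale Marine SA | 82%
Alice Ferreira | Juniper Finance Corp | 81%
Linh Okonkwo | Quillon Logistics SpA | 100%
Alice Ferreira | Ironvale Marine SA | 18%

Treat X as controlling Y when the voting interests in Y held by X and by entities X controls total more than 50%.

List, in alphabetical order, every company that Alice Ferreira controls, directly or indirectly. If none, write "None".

Juniper Finance Corp

Alice holds 81% of Juniper, so Alice controls Juniper.
No other company's threshold is met.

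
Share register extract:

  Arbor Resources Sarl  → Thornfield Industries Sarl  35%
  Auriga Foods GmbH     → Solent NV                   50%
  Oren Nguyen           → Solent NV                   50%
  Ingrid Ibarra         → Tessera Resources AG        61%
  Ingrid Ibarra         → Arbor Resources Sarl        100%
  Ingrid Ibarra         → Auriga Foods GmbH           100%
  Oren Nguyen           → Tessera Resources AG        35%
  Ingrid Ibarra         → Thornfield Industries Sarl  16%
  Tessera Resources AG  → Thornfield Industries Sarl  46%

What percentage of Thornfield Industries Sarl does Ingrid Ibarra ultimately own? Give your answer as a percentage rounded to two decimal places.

79.06%

Ingrid reaches Thornfield along 3 paths.
Via Tessera: 61% × 46% = 28.06%.
Via Arbor: 100% × 35% = 35%.
Direct stake: 16% = 16%.
Total: 28.06% + 35% + 16% = 79.06%.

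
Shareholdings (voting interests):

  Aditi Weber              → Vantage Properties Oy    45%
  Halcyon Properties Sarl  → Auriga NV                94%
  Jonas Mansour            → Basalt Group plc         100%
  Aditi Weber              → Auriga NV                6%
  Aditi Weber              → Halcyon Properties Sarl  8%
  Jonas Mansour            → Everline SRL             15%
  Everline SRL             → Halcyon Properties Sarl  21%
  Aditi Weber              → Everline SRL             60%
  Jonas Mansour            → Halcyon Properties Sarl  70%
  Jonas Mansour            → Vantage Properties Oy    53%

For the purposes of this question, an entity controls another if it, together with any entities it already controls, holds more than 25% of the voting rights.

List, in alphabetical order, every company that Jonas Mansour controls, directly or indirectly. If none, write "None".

Auriga NV, Basalt Group plc, Halcyon Properties Sarl, Vantage Properties Oy

Jonas holds 53% of Vantage, so Jonas controls Vantage.
Jonas holds 100% of Basalt, so Jonas controls Basalt.
Jonas holds 70% of Halcyon, so Jonas controls Halcyon.
Halcyon holds 94% of Auriga, so Jonas controls Auriga.
No other company's threshold is met.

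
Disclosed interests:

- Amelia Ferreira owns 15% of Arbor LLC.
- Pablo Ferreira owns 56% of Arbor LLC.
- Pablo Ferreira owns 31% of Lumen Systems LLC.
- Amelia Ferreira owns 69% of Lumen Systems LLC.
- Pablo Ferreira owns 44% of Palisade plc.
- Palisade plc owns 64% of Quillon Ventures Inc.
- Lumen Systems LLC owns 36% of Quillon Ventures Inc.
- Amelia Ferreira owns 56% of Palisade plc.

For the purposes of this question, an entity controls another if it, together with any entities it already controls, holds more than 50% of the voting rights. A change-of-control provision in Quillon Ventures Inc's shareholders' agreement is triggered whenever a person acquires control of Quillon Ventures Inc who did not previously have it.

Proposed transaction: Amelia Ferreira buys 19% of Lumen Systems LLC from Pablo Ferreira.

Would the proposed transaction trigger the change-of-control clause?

No

The purchase adds only to Amelia's holdings (Pablo's stake shrinks), so Amelia is the only person who could newly come to control Quillon.
Amelia holds 56% of Palisade, so Amelia controls Palisade.
Amelia holds 69% of Lumen, so Amelia controls Lumen.
Lumen and Palisade together hold 36% + 64% = 100% of Quillon, so Amelia controls Quillon.
So Amelia already controls Quillon before the transaction.
After the purchase, Amelia's direct stake in Lumen rises to 69% + 19% = 88%, and Pablo's stake falls to 12%.
Amelia controlled Quillon already, so this is not a new person acquiring control; every other person's position is unchanged or reduced.
No new person acquires control, so the clause is not triggered.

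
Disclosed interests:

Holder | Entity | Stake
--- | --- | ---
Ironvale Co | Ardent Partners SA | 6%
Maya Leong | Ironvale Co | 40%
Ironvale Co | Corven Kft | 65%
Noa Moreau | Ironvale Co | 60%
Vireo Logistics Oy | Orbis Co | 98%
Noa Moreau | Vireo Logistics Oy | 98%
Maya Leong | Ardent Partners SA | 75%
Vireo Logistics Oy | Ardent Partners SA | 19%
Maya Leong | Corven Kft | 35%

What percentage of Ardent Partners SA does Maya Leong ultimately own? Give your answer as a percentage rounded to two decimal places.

77.40%

Maya reaches Ardent along 2 paths.
Direct stake: 75% = 75%.
Via Ironvale: 40% × 6% = 2.4%.
Total: 75% + 2.4% = 77.4%.
Rounded: 77.40%.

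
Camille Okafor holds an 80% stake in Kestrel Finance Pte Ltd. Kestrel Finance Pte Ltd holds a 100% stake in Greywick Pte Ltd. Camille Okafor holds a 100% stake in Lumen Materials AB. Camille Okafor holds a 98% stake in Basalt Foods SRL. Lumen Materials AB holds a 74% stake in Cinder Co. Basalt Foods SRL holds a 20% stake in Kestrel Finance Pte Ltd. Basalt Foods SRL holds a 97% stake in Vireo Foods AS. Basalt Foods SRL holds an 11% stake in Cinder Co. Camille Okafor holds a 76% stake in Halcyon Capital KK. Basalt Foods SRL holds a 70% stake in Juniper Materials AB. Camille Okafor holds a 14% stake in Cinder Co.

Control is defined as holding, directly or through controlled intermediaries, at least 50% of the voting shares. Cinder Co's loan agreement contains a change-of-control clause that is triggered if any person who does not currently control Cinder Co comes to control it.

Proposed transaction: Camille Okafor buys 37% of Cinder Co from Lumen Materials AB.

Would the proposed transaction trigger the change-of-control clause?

The purchase adds only to Camille's holdings (Lumen's stake shrinks), so Camille is the only person who could newly come to control Cinder.
Camille holds 100% of Lumen, so Camille controls Lumen.
Camille holds 98% of Basalt, so Camille controls Basalt.
Camille and Lumen and Basalt together hold 14% + 74% + 11% = 99% of Cinder, so Camille controls Cinder.
So Camille already controls Cinder before the transaction.
After the purchase, Camille's direct stake in Cinder rises to 14% + 37% = 51%, and Lumen's stake falls to 37%.
Camille controlled Cinder already, so this is not a new person acquiring control; every other person's position is unchanged or reduced.
No new person acquires control, so the clause is not triggered.

No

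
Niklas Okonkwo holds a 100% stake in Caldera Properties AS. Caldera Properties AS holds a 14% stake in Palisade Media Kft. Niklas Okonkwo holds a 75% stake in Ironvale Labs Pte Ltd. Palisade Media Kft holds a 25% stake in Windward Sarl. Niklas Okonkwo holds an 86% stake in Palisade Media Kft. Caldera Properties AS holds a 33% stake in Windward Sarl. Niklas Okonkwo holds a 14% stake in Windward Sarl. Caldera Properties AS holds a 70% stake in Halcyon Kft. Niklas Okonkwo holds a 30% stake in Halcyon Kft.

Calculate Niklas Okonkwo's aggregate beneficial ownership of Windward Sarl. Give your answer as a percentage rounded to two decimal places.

72.00%

Niklas reaches Windward along 4 paths.
Via Caldera: 100% × 33% = 33%.
Via Caldera → Palisade: 100% × 14% × 25% = 3.5%.
Via Palisade: 86% × 25% = 21.5%.
Direct stake: 14% = 14%.
Total: 33% + 3.5% + 21.5% + 14% = 72%.
Rounded: 72.00%.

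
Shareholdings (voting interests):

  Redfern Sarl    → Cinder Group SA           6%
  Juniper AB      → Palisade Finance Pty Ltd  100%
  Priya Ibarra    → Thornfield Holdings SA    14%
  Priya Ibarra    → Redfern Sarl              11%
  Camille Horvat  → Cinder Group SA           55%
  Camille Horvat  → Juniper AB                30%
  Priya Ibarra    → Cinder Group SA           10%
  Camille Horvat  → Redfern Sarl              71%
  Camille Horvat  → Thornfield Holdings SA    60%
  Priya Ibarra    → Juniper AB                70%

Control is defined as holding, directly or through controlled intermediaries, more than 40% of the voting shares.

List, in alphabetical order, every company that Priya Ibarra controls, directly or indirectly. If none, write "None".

Juniper AB, Palisade Finance Pty Ltd

Priya holds 70% of Juniper, so Priya controls Juniper.
Juniper holds 100% of Palisade, so Priya controls Palisade.
No other company's threshold is met.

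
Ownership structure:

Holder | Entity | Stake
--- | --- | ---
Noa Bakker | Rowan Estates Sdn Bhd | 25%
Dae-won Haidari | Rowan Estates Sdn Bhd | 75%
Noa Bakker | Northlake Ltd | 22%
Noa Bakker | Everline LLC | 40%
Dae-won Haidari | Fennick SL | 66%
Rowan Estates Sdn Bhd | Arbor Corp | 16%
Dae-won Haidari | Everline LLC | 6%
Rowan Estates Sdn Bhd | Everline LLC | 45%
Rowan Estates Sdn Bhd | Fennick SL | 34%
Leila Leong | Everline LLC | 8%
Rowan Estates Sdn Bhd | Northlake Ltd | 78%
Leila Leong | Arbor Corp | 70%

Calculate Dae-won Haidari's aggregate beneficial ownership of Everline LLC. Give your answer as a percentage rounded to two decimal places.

Dae-won reaches Everline along 2 paths.
Direct stake: 6% = 6%.
Via Rowan: 75% × 45% = 33.75%.
Total: 6% + 33.75% = 39.75%.

39.75%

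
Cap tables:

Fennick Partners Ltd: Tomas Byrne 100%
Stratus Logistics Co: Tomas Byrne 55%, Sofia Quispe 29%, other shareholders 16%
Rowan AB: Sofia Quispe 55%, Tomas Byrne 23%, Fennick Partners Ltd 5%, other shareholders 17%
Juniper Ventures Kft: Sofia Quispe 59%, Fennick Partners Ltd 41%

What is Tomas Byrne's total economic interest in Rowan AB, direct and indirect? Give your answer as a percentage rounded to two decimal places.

Tomas reaches Rowan along 2 paths.
Direct stake: 23% = 23%.
Via Fennick: 100% × 5% = 5%.
Total: 23% + 5% = 28%.
Rounded: 28.00%.

28.00%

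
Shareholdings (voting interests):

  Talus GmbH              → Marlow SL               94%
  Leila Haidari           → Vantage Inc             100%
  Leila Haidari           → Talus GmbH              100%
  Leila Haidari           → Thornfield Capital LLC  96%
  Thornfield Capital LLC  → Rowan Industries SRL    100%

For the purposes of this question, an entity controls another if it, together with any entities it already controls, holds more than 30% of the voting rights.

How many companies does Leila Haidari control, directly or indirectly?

5

Leila holds 96% of Thornfield, so Leila controls Thornfield.
Leila holds 100% of Talus, so Leila controls Talus.
Leila holds 100% of Vantage, so Leila controls Vantage.
Talus holds 94% of Marlow, so Leila controls Marlow.
Thornfield holds 100% of Rowan, so Leila controls Rowan.
Leila controls 5 companies.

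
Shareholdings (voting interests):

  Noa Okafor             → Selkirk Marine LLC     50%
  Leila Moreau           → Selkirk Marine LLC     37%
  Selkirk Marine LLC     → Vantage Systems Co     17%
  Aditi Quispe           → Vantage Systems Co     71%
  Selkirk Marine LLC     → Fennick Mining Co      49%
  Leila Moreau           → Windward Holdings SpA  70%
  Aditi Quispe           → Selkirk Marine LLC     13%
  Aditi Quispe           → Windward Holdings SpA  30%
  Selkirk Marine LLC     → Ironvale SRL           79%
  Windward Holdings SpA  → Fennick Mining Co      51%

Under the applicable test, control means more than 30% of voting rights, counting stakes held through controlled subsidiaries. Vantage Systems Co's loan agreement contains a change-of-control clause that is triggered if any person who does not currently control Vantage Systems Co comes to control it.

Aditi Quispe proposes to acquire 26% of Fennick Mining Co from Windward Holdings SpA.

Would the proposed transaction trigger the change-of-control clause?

No

The purchase adds only to Aditi's holdings (Windward's stake shrinks), so Aditi is the only person who could newly come to control Vantage.
Aditi holds 71% of Vantage, so Aditi controls Vantage.
So Aditi already controls Vantage before the transaction.
After the purchase, Aditi holds 26% of Fennick directly, and Windward's stake falls to 25%.
Aditi controlled Vantage already, so this is not a new person acquiring control; every other person's position is unchanged or reduced.
No new person acquires control, so the clause is not triggered.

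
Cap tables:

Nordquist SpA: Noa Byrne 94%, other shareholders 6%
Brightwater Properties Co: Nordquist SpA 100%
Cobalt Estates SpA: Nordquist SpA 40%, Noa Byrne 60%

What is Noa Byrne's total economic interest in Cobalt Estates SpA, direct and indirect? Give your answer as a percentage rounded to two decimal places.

Noa reaches Cobalt along 2 paths.
Via Nordquist: 94% × 40% = 37.6%.
Direct stake: 60% = 60%.
Total: 37.6% + 60% = 97.6%.
Rounded: 97.60%.

97.60%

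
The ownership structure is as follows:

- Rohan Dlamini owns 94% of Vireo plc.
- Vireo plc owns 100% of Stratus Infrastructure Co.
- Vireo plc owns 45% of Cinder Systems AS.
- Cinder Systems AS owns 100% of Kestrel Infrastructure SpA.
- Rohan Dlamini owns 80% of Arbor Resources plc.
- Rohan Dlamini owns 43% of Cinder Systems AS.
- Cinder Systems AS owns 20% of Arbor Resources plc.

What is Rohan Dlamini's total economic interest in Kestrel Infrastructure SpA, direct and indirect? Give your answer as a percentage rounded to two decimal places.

Rohan reaches Kestrel along 2 paths.
Via Vireo → Cinder: 94% × 45% × 100% = 42.3%.
Via Cinder: 43% × 100% = 43%.
Total: 42.3% + 43% = 85.3%.
Rounded: 85.30%.

85.30%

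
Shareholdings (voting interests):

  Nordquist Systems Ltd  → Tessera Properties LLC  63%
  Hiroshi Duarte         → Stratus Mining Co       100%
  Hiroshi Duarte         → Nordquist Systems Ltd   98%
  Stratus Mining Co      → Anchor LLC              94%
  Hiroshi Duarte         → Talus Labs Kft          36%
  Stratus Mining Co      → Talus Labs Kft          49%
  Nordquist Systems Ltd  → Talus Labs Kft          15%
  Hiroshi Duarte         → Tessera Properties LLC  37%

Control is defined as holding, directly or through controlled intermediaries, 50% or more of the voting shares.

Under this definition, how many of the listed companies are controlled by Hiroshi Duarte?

Hiroshi holds 98% of Nordquist, so Hiroshi controls Nordquist.
Hiroshi holds 100% of Stratus, so Hiroshi controls Stratus.
Stratus holds 94% of Anchor, so Hiroshi controls Anchor.
Stratus and Nordquist and Hiroshi together hold 49% + 15% + 36% = 100% of Talus, so Hiroshi controls Talus.
Nordquist and Hiroshi together hold 63% + 37% = 100% of Tessera, so Hiroshi controls Tessera.
Hiroshi controls 5 companies.

5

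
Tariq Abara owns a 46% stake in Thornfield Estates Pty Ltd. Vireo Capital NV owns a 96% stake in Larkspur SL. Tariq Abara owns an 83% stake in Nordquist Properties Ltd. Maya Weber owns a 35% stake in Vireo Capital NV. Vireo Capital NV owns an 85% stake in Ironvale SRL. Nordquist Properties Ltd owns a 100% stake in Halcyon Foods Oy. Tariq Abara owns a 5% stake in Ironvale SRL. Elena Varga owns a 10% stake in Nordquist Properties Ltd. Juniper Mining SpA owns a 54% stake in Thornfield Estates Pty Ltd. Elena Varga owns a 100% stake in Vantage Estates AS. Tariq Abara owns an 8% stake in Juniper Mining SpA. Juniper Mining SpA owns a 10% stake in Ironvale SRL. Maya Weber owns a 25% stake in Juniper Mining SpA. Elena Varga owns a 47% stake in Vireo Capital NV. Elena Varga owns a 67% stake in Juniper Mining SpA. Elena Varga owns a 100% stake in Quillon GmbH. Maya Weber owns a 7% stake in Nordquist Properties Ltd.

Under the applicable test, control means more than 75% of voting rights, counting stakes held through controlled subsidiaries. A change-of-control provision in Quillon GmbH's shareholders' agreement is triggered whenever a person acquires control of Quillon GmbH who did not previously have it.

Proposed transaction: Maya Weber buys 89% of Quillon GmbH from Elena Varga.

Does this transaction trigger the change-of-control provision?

The purchase adds only to Maya's holdings (Elena's stake shrinks), so Maya is the only person who could newly come to control Quillon.
Maya's largest direct stake is 35% in Vireo, which does not meet the threshold, so Maya controls no company.
Neither Maya nor any entity Maya controls holds any voting interest in Quillon.
So before the transaction, Maya does not control Quillon.
After the purchase, Maya holds 89% of Quillon directly, and Elena's stake falls to 11%.
Maya holds 89% of Quillon, so Maya controls Quillon.
Maya did not control Quillon before and does after, so the clause is triggered.

Yes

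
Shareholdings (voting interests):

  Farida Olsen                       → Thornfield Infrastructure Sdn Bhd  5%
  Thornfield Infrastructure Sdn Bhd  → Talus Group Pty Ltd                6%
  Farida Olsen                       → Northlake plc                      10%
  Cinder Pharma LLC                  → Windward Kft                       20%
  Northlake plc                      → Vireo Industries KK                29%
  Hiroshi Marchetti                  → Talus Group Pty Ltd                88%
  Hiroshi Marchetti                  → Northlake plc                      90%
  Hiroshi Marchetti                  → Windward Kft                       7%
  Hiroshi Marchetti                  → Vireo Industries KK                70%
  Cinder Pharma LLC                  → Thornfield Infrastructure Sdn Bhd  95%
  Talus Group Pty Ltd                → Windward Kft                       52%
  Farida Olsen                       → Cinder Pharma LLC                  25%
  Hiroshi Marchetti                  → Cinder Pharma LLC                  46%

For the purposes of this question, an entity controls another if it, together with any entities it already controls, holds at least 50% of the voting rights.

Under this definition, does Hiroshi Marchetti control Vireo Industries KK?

Yes

Hiroshi holds 90% of Northlake, so Hiroshi controls Northlake.
Northlake and Hiroshi together hold 29% + 70% = 99% of Vireo, so Hiroshi controls Vireo.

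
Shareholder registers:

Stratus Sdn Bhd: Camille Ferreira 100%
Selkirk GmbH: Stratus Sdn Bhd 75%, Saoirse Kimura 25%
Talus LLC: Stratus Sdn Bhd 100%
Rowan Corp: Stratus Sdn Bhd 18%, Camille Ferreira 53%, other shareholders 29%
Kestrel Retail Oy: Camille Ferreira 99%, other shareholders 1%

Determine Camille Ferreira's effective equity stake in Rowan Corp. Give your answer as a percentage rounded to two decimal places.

71.00%

Camille reaches Rowan along 2 paths.
Via Stratus: 100% × 18% = 18%.
Direct stake: 53% = 53%.
Total: 18% + 53% = 71%.
Rounded: 71.00%.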